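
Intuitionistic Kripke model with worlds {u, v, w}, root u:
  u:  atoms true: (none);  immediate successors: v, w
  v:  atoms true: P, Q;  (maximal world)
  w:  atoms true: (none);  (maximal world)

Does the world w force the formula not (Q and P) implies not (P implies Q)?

No

w does not force not (Q and P) implies not (P implies Q): already at w itself, w forces not (Q and P) but w does not force not (P implies Q).
w does not force not (P implies Q) since w is accessible from w and w forces P implies Q.
w forces P implies Q vacuously: no world accessible from w forces the antecedent P.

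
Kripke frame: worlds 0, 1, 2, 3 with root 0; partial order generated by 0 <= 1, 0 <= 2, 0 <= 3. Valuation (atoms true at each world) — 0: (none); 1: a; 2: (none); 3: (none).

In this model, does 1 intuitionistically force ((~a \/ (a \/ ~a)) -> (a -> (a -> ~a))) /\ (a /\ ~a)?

No

1 ||-/- ((~a \/ (a \/ ~a)) -> (a -> (a -> ~a))) /\ (a /\ ~a) since 1 fails (~a \/ (a \/ ~a)) -> (a -> (a -> ~a)).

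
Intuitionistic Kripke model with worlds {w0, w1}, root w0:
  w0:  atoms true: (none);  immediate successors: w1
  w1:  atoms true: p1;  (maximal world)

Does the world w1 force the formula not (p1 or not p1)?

w1 does not force not (p1 or not p1) since w1 is accessible from w1 and w1 forces p1 or not p1.
w1 forces p1 or not p1 via the disjunct p1.

No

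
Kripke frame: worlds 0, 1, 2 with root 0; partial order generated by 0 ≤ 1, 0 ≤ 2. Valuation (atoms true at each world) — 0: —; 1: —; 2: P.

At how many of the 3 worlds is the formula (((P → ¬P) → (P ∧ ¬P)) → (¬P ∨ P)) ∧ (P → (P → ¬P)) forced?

1

0: does not force it — 0 ⊮ (((P → ¬P) → (P ∧ ¬P)) → (¬P ∨ P)) ∧ (P → (P → ¬P)) since 0 fails P → (P → ¬P).
1: forces it.
2: does not force it — 2 ⊮ (((P → ¬P) → (P ∧ ¬P)) → (¬P ∨ P)) ∧ (P → (P → ¬P)) since 2 fails P → (P → ¬P).
Worlds forcing the formula: {1}.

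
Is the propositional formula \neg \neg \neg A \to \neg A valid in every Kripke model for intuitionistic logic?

Yes

This is triple-negation reduction, which is intuitionistically derivable.
Assume \neg \neg \neg A and suppose A. Then \neg \neg A (double-negation introduction), contradicting \neg \neg \neg A. So \neg A.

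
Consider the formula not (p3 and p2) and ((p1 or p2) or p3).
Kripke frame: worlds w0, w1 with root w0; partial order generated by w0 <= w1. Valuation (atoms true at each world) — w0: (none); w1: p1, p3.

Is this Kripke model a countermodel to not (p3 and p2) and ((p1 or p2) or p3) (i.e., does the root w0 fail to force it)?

Yes

w0 does not force not (p3 and p2) and ((p1 or p2) or p3) since w0 fails (p1 or p2) or p3.
So the root w0 does not force not (p3 and p2) and ((p1 or p2) or p3); the model is a countermodel.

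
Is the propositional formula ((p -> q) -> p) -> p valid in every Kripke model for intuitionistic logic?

No

This is Peirce's law, which is not intuitionistically valid.
A Kripke countermodel: worlds 0, 1; order generated by 0 <= 1; atoms true at each world — 0:{}; 1:{p}.
0 ||-/- ((p -> q) -> p) -> p: already at 0 itself, 0 ||- (p -> q) -> p but 0 ||-/- p.
0 lacks atom p, so 0 ||-/- p.
So the root 0 does not force the formula.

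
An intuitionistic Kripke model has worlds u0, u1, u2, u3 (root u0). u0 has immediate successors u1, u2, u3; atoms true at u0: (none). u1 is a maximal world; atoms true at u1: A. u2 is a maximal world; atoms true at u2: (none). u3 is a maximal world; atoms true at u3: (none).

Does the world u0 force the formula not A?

No

u0 does not force not A since u1 is accessible from u0 and u1 forces A.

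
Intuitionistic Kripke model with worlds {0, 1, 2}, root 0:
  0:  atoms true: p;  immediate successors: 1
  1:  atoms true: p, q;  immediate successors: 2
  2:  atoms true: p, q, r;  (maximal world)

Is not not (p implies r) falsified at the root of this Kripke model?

0 forces not not (p implies r): no world accessible from 0 forces not (p implies r).
So the root 0 forces not not (p implies r); the model is not a countermodel.

No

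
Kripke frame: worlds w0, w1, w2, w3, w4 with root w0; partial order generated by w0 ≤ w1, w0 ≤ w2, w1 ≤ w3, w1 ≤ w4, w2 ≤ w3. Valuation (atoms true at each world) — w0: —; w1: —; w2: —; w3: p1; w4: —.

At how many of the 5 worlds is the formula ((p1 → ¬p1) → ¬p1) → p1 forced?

w0: does not force it — w0 ⊮ ((p1 → ¬p1) → ¬p1) → p1: already at w0 itself, w0 ⊩ (p1 → ¬p1) → ¬p1 but w0 ⊮ p1.
w1: does not force it.
w2: does not force it.
w3: forces it.
w4: does not force it.
Worlds forcing the formula: {w3}.

1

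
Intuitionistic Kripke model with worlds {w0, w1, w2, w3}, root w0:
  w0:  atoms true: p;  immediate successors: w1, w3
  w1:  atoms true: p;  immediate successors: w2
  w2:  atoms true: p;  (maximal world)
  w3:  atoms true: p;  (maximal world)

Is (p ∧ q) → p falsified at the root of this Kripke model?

w0 ⊩ (p ∧ q) → p vacuously: no world accessible from w0 forces the antecedent p ∧ q.
So the root w0 forces (p ∧ q) → p; the model is not a countermodel.

No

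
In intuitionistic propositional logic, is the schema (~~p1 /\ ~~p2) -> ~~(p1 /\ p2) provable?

This is the distribution of double negation over conjunction, which is intuitionistically derivable.
Assume ~~p1, ~~p2, and ~(p1 /\ p2). From p1 we'd get ~p2 (since p1 /\ p2 is refuted), contradicting ~~p2; so ~p1, contradicting ~~p1.

Yes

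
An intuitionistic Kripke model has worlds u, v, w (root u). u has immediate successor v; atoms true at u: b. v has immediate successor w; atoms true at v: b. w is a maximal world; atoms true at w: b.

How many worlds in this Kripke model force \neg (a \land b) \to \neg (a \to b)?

0

u: does not force it — u \nVdash \neg (a \land b) \to \neg (a \to b): already at u itself, u \Vdash \neg (a \land b) but u \nVdash \neg (a \to b).
v: does not force it — v \nVdash \neg (a \land b) \to \neg (a \to b): already at v itself, v \Vdash \neg (a \land b) but v \nVdash \neg (a \to b).
w: does not force it.
Worlds forcing the formula: { }.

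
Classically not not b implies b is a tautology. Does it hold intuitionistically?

This is double-negation elimination, which is not intuitionistically valid.
A Kripke countermodel: worlds u, v; order generated by u <= v; atoms true at each world — u:{}; v:{b}.
u does not force not not b implies b: already at u itself, u forces not not b but u does not force b.
u lacks atom b, so u does not force b.
So the root u does not force the formula.

No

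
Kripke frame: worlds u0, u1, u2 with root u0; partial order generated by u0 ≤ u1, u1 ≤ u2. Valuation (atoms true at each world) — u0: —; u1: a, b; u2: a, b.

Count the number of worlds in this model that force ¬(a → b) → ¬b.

u0: forces it.
u1: forces it.
u2: forces it.
Worlds forcing the formula: {u0, u1, u2}.

3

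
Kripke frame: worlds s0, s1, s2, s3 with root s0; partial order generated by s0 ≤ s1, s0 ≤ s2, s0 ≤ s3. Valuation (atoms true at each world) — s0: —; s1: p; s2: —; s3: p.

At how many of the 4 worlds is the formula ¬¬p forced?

s0: does not force it — s0 ⊮ ¬¬p since s2 is accessible from s0 and s2 ⊩ ¬p.
s1: forces it.
s2: does not force it — s2 ⊮ ¬¬p since s2 is accessible from s2 and s2 ⊩ ¬p.
s3: forces it.
Worlds forcing the formula: {s1, s3}.

2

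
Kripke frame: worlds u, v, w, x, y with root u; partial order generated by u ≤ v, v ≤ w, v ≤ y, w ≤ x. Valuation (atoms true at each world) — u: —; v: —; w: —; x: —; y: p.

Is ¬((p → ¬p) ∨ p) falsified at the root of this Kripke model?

u ⊮ ¬((p → ¬p) ∨ p) since w is accessible from u and w ⊩ (p → ¬p) ∨ p.
w ⊩ (p → ¬p) ∨ p via the disjunct p → ¬p.
So the root u does not force ¬((p → ¬p) ∨ p); the model is a countermodel.

Yes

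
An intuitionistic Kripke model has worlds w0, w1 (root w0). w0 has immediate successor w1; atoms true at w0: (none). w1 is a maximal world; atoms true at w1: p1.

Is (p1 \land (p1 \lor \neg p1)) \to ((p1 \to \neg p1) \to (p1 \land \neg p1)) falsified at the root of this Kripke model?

No

w0 \Vdash (p1 \land (p1 \lor \neg p1)) \to ((p1 \to \neg p1) \to (p1 \land \neg p1)): every world accessible from w0 that forces p1 \land (p1 \lor \neg p1) (namely w1) also forces (p1 \to \neg p1) \to (p1 \land \neg p1).
So the root w0 forces (p1 \land (p1 \lor \neg p1)) \to ((p1 \to \neg p1) \to (p1 \land \neg p1)); the model is not a countermodel.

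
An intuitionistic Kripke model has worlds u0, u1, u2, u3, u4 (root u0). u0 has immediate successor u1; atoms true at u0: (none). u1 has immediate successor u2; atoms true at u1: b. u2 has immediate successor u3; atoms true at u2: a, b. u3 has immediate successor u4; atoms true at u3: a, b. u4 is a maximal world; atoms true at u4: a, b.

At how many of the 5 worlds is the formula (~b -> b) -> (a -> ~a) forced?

u0: does not force it — u0 ||-/- (~b -> b) -> (a -> ~a): already at u0 itself, u0 ||- ~b -> b but u0 ||-/- a -> ~a.
u1: does not force it — u1 ||-/- (~b -> b) -> (a -> ~a): already at u1 itself, u1 ||- ~b -> b but u1 ||-/- a -> ~a.
u2: does not force it — u2 ||-/- (~b -> b) -> (a -> ~a): already at u2 itself, u2 ||- ~b -> b but u2 ||-/- a -> ~a.
u3: does not force it.
u4: does not force it.
Worlds forcing the formula: { }.

0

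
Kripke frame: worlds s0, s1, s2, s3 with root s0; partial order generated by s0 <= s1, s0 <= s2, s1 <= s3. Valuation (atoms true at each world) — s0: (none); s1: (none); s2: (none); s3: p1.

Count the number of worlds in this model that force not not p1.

2

s0: does not force it — s0 does not force not not p1 since s2 is accessible from s0 and s2 forces not p1.
s1: forces it.
s2: does not force it — s2 does not force not not p1 since s2 is accessible from s2 and s2 forces not p1.
s3: forces it.
Worlds forcing the formula: {s1, s3}.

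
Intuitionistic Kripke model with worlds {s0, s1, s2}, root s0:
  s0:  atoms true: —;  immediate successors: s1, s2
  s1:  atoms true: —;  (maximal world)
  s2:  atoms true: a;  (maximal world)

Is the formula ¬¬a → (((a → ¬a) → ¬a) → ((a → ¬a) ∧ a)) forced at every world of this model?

No

Not every world: s0 ⊮ ¬¬a → (((a → ¬a) → ¬a) → ((a → ¬a) ∧ a)).
s0 ⊮ ¬¬a → (((a → ¬a) → ¬a) → ((a → ¬a) ∧ a)): at the accessible world s2, s2 ⊩ ¬¬a but s2 ⊮ ((a → ¬a) → ¬a) → ((a → ¬a) ∧ a).
s2 ⊮ ((a → ¬a) → ¬a) → ((a → ¬a) ∧ a): already at s2 itself, s2 ⊩ (a → ¬a) → ¬a but s2 ⊮ (a → ¬a) ∧ a.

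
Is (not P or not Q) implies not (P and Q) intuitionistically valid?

Yes

This is a constructively valid De Morgan direction (disjunction of negations to negated conjunction), which is intuitionistically derivable.
If not P holds at a world then no accessible world forces P, hence none forces P and Q; likewise for not Q.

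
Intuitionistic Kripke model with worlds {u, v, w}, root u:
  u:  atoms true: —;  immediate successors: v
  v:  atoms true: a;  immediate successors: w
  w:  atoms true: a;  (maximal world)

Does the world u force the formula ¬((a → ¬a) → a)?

No

u ⊮ ¬((a → ¬a) → a) since u is accessible from u and u ⊩ (a → ¬a) → a.
u ⊩ (a → ¬a) → a vacuously: no world accessible from u forces the antecedent a → ¬a.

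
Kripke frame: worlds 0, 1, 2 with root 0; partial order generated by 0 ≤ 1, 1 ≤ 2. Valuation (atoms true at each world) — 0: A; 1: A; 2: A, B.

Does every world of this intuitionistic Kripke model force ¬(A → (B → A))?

Not every world: 0 ⊮ ¬(A → (B → A)).
0 ⊮ ¬(A → (B → A)) since 0 is accessible from 0 and 0 ⊩ A → (B → A).
0 ⊩ A → (B → A): every world accessible from 0 that forces A (namely 0, 1, 2) also forces B → A.

No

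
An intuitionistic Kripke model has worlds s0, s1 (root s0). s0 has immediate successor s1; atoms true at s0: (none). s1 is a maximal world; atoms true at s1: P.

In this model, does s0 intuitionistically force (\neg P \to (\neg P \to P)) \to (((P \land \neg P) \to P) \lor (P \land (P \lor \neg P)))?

Yes

s0 \Vdash (\neg P \to (\neg P \to P)) \to (((P \land \neg P) \to P) \lor (P \land (P \lor \neg P))): every world accessible from s0 that forces \neg P \to (\neg P \to P) (namely s0, s1) also forces ((P \land \neg P) \to P) \lor (P \land (P \lor \neg P)).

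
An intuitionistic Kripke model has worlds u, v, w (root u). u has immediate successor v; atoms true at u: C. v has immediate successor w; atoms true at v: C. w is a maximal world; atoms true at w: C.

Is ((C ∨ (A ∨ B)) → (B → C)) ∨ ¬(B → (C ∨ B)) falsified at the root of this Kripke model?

No

u ⊩ ((C ∨ (A ∨ B)) → (B → C)) ∨ ¬(B → (C ∨ B)) via the disjunct (C ∨ (A ∨ B)) → (B → C).
So the root u forces ((C ∨ (A ∨ B)) → (B → C)) ∨ ¬(B → (C ∨ B)); the model is not a countermodel.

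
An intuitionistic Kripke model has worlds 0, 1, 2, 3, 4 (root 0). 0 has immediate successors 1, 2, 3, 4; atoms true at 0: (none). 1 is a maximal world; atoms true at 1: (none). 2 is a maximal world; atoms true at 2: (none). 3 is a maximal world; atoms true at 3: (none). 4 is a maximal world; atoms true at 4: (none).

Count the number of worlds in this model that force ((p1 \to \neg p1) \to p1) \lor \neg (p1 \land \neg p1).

5

0: forces it.
1: forces it.
2: forces it.
3: forces it.
4: forces it.
Worlds forcing the formula: {0, 1, 2, 3, 4}.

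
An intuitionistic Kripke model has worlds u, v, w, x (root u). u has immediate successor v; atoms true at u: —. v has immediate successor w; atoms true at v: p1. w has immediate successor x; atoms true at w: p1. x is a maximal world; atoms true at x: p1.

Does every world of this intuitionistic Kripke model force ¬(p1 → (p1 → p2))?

u ⊩ ¬(p1 → (p1 → p2)): no world accessible from u forces p1 → (p1 → p2).
Since the root u forces ¬(p1 → (p1 → p2)) and forcing is persistent (monotone upward), every world forces it.

Yes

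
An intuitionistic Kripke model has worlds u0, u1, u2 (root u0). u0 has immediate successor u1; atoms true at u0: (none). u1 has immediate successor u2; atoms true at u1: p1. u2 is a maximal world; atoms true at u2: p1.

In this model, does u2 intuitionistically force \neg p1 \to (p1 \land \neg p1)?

u2 \Vdash \neg p1 \to (p1 \land \neg p1) vacuously: no world accessible from u2 forces the antecedent \neg p1.

Yes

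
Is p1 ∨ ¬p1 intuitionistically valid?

This is the law of excluded middle, which is not intuitionistically valid.
A Kripke countermodel: worlds s0, s1; order generated by s0 ≤ s1; atoms true at each world — s0:{}; s1:{p1}.
s0 ⊮ p1 ∨ ¬p1: neither disjunct is forced at s0.
s0 lacks atom p1, so s0 ⊮ p1.
So the root s0 does not force the formula.

No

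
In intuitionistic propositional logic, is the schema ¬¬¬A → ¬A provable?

This is triple-negation reduction, which is intuitionistically derivable.
Assume ¬¬¬A and suppose A. Then ¬¬A (double-negation introduction), contradicting ¬¬¬A. So ¬A.

Yes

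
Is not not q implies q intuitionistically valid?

No

This is double-negation elimination, which is not intuitionistically valid.
A Kripke countermodel: worlds s0, s1; order generated by s0 <= s1; atoms true at each world — s0:{}; s1:{q}.
s0 does not force not not q implies q: already at s0 itself, s0 forces not not q but s0 does not force q.
s0 lacks atom q, so s0 does not force q.
So the root s0 does not force the formula.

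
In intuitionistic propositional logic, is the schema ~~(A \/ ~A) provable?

Yes

This is the double negation of excluded middle, which is intuitionistically derivable.
Assuming ~(A \/ ~A): from A we'd get A \/ ~A, so ~A; but then A \/ ~A again — contradiction. Hence ~~(A \/ ~A).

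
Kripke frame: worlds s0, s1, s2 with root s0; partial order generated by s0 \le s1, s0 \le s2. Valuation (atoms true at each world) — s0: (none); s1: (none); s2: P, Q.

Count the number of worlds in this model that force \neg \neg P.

1

s0: does not force it — s0 \nVdash \neg \neg P since s1 is accessible from s0 and s1 \Vdash \neg P.
s1: does not force it — s1 \nVdash \neg \neg P since s1 is accessible from s1 and s1 \Vdash \neg P.
s2: forces it.
Worlds forcing the formula: {s2}.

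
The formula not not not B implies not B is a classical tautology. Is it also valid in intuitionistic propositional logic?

Yes

This is triple-negation reduction, which is intuitionistically derivable.
Assume not not not B and suppose B. Then not not B (double-negation introduction), contradicting not not not B. So not B.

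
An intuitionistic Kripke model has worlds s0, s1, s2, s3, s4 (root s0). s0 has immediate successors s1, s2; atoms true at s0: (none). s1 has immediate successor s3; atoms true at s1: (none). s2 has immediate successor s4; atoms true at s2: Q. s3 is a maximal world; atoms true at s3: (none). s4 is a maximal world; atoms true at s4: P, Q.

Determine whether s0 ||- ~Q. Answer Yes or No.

s0 ||-/- ~Q since s2 is accessible from s0 and s2 ||- Q.

No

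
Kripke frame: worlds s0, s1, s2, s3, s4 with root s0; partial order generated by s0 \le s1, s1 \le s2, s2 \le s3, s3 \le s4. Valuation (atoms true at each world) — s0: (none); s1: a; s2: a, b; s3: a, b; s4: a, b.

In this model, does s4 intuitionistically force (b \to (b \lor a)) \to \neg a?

s4 \nVdash (b \to (b \lor a)) \to \neg a: already at s4 itself, s4 \Vdash b \to (b \lor a) but s4 \nVdash \neg a.
s4 \nVdash \neg a since s4 is accessible from s4 and s4 \Vdash a.

No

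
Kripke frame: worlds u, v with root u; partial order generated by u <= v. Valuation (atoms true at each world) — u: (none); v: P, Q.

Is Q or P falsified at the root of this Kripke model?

u does not force Q or P: neither disjunct is forced at u.
u lacks atom Q, so u does not force Q.
So the root u does not force Q or P; the model is a countermodel.

Yes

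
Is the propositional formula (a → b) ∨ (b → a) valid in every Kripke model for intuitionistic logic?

No

This is the Gödel–Dummett linearity axiom, which is not intuitionistically valid.
A Kripke countermodel: worlds w0, w1, w2; order generated by w0 ≤ w1, w0 ≤ w2; atoms true at each world — w0:{}; w1:{a}; w2:{b}.
w0 ⊮ (a → b) ∨ (b → a): neither disjunct is forced at w0.
w0 ⊮ a → b: at the accessible world w1, w1 ⊩ a but w1 ⊮ b.
w1 lacks atom b, so w1 ⊮ b.
So the root w0 does not force the formula.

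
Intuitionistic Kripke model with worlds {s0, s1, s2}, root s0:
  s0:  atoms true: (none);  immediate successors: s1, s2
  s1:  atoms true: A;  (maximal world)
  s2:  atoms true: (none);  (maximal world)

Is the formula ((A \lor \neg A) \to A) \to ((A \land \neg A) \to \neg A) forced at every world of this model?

Yes

s0 \Vdash ((A \lor \neg A) \to A) \to ((A \land \neg A) \to \neg A): every world accessible from s0 that forces (A \lor \neg A) \to A (namely s1) also forces (A \land \neg A) \to \neg A.
Since the root s0 forces ((A \lor \neg A) \to A) \to ((A \land \neg A) \to \neg A) and forcing is persistent (monotone upward), every world forces it.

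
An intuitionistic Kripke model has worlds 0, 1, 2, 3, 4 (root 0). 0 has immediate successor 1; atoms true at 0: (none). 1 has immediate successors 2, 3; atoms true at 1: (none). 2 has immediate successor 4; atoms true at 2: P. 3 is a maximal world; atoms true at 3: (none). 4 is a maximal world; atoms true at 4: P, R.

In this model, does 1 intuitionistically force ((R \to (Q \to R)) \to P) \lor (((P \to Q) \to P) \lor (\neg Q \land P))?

No

1 \nVdash ((R \to (Q \to R)) \to P) \lor (((P \to Q) \to P) \lor (\neg Q \land P)): neither disjunct is forced at 1.
1 \nVdash (R \to (Q \to R)) \to P: already at 1 itself, 1 \Vdash R \to (Q \to R) but 1 \nVdash P.
1 lacks atom P, so 1 \nVdash P.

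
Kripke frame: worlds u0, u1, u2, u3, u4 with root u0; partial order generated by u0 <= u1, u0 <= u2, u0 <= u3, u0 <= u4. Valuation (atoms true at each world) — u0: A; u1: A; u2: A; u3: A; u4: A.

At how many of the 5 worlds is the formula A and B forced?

u0: does not force it — u0 does not force A and B since u0 fails B.
u1: does not force it — u1 does not force A and B since u1 fails B.
u2: does not force it.
u3: does not force it.
u4: does not force it.
Worlds forcing the formula: { }.

0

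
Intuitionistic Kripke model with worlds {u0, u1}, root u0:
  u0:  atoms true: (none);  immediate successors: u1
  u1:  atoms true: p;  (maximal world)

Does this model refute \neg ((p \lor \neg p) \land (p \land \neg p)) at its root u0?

u0 \Vdash \neg ((p \lor \neg p) \land (p \land \neg p)): no world accessible from u0 forces (p \lor \neg p) \land (p \land \neg p).
So the root u0 forces \neg ((p \lor \neg p) \land (p \land \neg p)); the model is not a countermodel.

No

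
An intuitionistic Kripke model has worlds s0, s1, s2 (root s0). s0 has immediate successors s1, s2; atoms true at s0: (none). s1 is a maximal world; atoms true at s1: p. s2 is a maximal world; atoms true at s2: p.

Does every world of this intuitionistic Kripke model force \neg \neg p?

Yes

s0 \Vdash \neg \neg p: no world accessible from s0 forces \neg p.
Since the root s0 forces \neg \neg p and forcing is persistent (monotone upward), every world forces it.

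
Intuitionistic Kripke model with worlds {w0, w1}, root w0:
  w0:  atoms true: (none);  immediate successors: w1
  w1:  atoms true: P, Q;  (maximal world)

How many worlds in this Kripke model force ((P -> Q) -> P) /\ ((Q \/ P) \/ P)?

w0: does not force it — w0 ||-/- ((P -> Q) -> P) /\ ((Q \/ P) \/ P) since w0 fails (P -> Q) -> P.
w1: forces it.
Worlds forcing the formula: {w1}.

1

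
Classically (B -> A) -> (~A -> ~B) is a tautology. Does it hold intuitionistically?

This is the forward direction of contraposition, which is intuitionistically derivable.
Assume B -> A and ~A. If B held then A would follow, contradicting ~A; so ~B.

Yes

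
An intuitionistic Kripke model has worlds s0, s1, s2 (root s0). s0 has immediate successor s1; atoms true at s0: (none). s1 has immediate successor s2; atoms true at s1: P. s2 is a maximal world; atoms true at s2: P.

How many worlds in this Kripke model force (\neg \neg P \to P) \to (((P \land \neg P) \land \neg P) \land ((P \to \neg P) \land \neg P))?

s0: does not force it — s0 \nVdash (\neg \neg P \to P) \to (((P \land \neg P) \land \neg P) \land ((P \to \neg P) \land \neg P)): at the accessible world s1, s1 \Vdash \neg \neg P \to P but s1 \nVdash ((P \land \neg P) \land \neg P) \land ((P \to \neg P) \land \neg P).
s1: does not force it — s1 \nVdash (\neg \neg P \to P) \to (((P \land \neg P) \land \neg P) \land ((P \to \neg P) \land \neg P)): already at s1 itself, s1 \Vdash \neg \neg P \to P but s1 \nVdash ((P \land \neg P) \land \neg P) \land ((P \to \neg P) \land \neg P).
s2: does not force it.
Worlds forcing the formula: { }.

0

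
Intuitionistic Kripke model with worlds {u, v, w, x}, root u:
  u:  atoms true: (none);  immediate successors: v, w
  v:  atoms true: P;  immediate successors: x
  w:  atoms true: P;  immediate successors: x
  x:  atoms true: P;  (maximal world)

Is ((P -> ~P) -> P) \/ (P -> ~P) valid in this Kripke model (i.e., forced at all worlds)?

u ||- ((P -> ~P) -> P) \/ (P -> ~P) via the disjunct (P -> ~P) -> P.
Since the root u forces ((P -> ~P) -> P) \/ (P -> ~P) and forcing is persistent (monotone upward), every world forces it.

Yes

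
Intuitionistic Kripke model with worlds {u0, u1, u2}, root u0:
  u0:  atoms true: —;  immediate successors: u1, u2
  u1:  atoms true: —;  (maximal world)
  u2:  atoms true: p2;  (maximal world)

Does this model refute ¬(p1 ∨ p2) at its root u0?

u0 ⊮ ¬(p1 ∨ p2) since u2 is accessible from u0 and u2 ⊩ p1 ∨ p2.
u2 ⊩ p1 ∨ p2 via the disjunct p2.
So the root u0 does not force ¬(p1 ∨ p2); the model is a countermodel.

Yes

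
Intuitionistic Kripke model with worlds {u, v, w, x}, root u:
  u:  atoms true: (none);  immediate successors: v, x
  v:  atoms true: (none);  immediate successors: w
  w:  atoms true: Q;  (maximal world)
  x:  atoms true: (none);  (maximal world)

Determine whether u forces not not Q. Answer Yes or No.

No

u does not force not not Q since x is accessible from u and x forces not Q.
x forces not Q: no world accessible from x forces Q.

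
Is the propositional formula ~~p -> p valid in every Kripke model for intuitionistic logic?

No

This is double-negation elimination, which is not intuitionistically valid.
A Kripke countermodel: worlds a, b; order generated by a <= b; atoms true at each world — a:{}; b:{p}.
a ||-/- ~~p -> p: already at a itself, a ||- ~~p but a ||-/- p.
a lacks atom p, so a ||-/- p.
So the root a does not force the formula.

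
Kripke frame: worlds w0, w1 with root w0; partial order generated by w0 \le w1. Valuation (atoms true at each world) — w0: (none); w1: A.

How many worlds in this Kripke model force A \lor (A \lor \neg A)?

w0: does not force it — w0 \nVdash A \lor (A \lor \neg A): neither disjunct is forced at w0.
w1: forces it.
Worlds forcing the formula: {w1}.

1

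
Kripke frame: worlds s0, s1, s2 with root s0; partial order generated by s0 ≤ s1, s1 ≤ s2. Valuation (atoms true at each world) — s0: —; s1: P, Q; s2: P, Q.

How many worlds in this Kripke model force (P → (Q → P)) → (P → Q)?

s0: forces it.
s1: forces it.
s2: forces it.
Worlds forcing the formula: {s0, s1, s2}.

3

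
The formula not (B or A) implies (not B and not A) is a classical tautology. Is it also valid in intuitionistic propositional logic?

This is a constructively valid De Morgan direction (negated disjunction to conjunction of negations), which is intuitionistically derivable.
From not (B or A): if B held then B or A would, contradiction — so not B; similarly not A.

Yes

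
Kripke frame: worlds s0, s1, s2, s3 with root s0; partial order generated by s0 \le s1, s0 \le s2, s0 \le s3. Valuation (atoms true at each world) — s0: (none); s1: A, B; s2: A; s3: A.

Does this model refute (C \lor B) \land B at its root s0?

s0 \nVdash (C \lor B) \land B since s0 fails C \lor B.
So the root s0 does not force (C \lor B) \land B; the model is a countermodel.

Yes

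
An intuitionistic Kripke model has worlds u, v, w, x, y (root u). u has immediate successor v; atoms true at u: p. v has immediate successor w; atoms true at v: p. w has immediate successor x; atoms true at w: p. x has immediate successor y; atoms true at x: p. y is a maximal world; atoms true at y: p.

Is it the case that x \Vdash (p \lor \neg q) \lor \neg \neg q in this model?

Yes

x \Vdash (p \lor \neg q) \lor \neg \neg q via the disjunct p \lor \neg q.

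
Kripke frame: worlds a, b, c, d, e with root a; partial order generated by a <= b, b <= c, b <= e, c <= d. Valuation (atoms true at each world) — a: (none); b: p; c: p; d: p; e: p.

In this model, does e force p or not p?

e forces p or not p via the disjunct p.

Yes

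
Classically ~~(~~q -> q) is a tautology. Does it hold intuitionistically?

This is the double negation of double-negation elimination, which is intuitionistically derivable.
By Glivenko's theorem the double negation of any classical propositional tautology is intuitionistically provable; ~~q -> q is classically a tautology.

Yes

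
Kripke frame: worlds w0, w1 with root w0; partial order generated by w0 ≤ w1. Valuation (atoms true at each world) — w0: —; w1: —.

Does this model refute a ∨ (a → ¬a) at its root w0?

w0 ⊩ a ∨ (a → ¬a) via the disjunct a → ¬a.
So the root w0 forces a ∨ (a → ¬a); the model is not a countermodel.

No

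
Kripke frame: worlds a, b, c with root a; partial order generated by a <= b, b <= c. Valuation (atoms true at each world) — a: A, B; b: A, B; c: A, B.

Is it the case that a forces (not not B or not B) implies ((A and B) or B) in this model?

a forces (not not B or not B) implies ((A and B) or B): every world accessible from a that forces not not B or not B (namely a, b, c) also forces (A and B) or B.

Yes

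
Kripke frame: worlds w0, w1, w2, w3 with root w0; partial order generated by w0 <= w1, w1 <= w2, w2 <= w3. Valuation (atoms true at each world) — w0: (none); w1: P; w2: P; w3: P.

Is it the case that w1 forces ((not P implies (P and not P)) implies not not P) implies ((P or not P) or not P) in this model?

Yes

w1 forces ((not P implies (P and not P)) implies not not P) implies ((P or not P) or not P): every world accessible from w1 that forces (not P implies (P and not P)) implies not not P (namely w1, w2, w3) also forces (P or not P) or not P.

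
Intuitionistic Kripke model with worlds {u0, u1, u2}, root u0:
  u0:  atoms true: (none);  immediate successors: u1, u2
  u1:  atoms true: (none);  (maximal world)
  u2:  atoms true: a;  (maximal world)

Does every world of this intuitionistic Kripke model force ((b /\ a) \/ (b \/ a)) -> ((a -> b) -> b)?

Yes

u0 ||- ((b /\ a) \/ (b \/ a)) -> ((a -> b) -> b): every world accessible from u0 that forces (b /\ a) \/ (b \/ a) (namely u2) also forces (a -> b) -> b.
Since the root u0 forces ((b /\ a) \/ (b \/ a)) -> ((a -> b) -> b) and forcing is persistent (monotone upward), every world forces it.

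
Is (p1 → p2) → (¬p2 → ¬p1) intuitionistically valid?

Yes

This is the forward direction of contraposition, which is intuitionistically derivable.
Assume p1 → p2 and ¬p2. If p1 held then p2 would follow, contradicting ¬p2; so ¬p1.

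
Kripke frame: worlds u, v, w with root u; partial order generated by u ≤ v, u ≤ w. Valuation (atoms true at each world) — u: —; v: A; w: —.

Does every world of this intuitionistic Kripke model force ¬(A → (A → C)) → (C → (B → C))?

Yes

u ⊩ ¬(A → (A → C)) → (C → (B → C)): every world accessible from u that forces ¬(A → (A → C)) (namely v) also forces C → (B → C).
Since the root u forces ¬(A → (A → C)) → (C → (B → C)) and forcing is persistent (monotone upward), every world forces it.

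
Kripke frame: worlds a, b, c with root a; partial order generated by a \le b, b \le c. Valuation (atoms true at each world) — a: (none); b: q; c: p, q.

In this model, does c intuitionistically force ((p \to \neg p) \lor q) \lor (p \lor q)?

c \Vdash ((p \to \neg p) \lor q) \lor (p \lor q) via the disjunct (p \to \neg p) \lor q.

Yes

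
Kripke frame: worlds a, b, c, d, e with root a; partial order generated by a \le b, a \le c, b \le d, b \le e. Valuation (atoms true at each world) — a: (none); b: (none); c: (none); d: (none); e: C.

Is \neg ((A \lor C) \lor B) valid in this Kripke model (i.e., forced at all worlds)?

Not every world: a \nVdash \neg ((A \lor C) \lor B).
a \nVdash \neg ((A \lor C) \lor B) since e is accessible from a and e \Vdash (A \lor C) \lor B.
e \Vdash (A \lor C) \lor B via the disjunct A \lor C.

No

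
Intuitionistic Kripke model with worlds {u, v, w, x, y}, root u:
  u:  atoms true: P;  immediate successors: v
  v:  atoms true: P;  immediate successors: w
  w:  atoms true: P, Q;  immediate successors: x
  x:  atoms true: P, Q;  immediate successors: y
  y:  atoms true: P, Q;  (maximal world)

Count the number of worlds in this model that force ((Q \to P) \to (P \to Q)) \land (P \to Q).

3

u: does not force it — u \nVdash ((Q \to P) \to (P \to Q)) \land (P \to Q) since u fails (Q \to P) \to (P \to Q).
v: does not force it.
w: forces it.
x: forces it.
y: forces it.
Worlds forcing the formula: {w, x, y}.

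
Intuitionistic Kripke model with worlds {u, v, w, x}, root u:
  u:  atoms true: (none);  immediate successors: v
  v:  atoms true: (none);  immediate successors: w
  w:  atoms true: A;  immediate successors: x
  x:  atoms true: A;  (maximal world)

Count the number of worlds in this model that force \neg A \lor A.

u: does not force it — u \nVdash \neg A \lor A: neither disjunct is forced at u.
v: does not force it — v \nVdash \neg A \lor A: neither disjunct is forced at v.
w: forces it.
x: forces it.
Worlds forcing the formula: {w, x}.

2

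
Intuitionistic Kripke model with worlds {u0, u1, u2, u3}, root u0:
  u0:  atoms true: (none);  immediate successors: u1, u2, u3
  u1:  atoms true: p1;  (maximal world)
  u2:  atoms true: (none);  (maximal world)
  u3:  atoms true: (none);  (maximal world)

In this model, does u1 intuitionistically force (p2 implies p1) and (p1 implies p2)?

u1 does not force (p2 implies p1) and (p1 implies p2) since u1 fails p1 implies p2.

No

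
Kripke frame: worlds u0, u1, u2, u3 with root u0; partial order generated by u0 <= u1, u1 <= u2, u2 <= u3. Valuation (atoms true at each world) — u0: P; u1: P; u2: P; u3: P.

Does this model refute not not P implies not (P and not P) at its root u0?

u0 forces not not P implies not (P and not P): every world accessible from u0 that forces not not P (namely u0, u1, u2, u3) also forces not (P and not P).
So the root u0 forces not not P implies not (P and not P); the model is not a countermodel.

No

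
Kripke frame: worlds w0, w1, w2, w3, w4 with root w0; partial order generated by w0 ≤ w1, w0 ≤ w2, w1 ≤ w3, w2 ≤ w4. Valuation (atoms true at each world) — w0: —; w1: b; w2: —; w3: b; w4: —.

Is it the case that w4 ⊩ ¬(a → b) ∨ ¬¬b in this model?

w4 ⊮ ¬(a → b) ∨ ¬¬b: neither disjunct is forced at w4.
w4 ⊮ ¬(a → b) since w4 is accessible from w4 and w4 ⊩ a → b.
w4 ⊩ a → b vacuously: no world accessible from w4 forces the antecedent a.

No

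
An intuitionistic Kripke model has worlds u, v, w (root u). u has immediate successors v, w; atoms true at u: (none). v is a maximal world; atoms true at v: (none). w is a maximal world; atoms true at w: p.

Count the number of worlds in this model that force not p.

1

u: does not force it — u does not force not p since w is accessible from u and w forces p.
v: forces it.
w: does not force it.
Worlds forcing the formula: {v}.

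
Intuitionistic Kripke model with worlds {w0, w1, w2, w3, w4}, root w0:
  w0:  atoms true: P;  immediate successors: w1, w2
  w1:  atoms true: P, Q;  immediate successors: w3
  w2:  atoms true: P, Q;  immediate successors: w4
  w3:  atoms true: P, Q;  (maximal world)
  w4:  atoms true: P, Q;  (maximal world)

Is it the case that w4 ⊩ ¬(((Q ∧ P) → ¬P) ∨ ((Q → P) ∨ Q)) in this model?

w4 ⊮ ¬(((Q ∧ P) → ¬P) ∨ ((Q → P) ∨ Q)) since w4 is accessible from w4 and w4 ⊩ ((Q ∧ P) → ¬P) ∨ ((Q → P) ∨ Q).
w4 ⊩ ((Q ∧ P) → ¬P) ∨ ((Q → P) ∨ Q) via the disjunct (Q → P) ∨ Q.

No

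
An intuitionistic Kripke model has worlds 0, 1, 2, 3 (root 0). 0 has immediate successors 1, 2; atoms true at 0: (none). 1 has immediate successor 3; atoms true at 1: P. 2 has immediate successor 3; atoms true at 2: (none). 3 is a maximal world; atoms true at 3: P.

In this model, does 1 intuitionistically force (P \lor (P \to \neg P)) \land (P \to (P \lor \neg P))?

Yes

1 \Vdash (P \lor (P \to \neg P)) \land (P \to (P \lor \neg P)) since 1 forces both conjuncts.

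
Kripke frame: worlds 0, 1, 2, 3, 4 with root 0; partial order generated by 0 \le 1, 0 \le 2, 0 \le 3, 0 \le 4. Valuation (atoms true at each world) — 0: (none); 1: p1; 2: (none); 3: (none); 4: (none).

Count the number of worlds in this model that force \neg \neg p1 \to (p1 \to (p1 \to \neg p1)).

3

0: does not force it — 0 \nVdash \neg \neg p1 \to (p1 \to (p1 \to \neg p1)): at the accessible world 1, 1 \Vdash \neg \neg p1 but 1 \nVdash p1 \to (p1 \to \neg p1).
1: does not force it — 1 \nVdash \neg \neg p1 \to (p1 \to (p1 \to \neg p1)): already at 1 itself, 1 \Vdash \neg \neg p1 but 1 \nVdash p1 \to (p1 \to \neg p1).
2: forces it.
3: forces it.
4: forces it.
Worlds forcing the formula: {2, 3, 4}.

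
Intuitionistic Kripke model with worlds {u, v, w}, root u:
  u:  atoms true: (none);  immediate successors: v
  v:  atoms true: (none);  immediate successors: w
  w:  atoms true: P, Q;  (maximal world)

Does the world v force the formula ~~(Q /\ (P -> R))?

v ||-/- ~~(Q /\ (P -> R)) since v is accessible from v and v ||- ~(Q /\ (P -> R)).
v ||- ~(Q /\ (P -> R)): no world accessible from v forces Q /\ (P -> R).

No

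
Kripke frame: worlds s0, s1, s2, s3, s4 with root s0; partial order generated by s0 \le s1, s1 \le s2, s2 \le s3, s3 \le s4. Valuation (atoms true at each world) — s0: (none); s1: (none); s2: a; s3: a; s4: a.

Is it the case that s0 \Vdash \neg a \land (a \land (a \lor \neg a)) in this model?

s0 \nVdash \neg a \land (a \land (a \lor \neg a)) since s0 fails \neg a.

No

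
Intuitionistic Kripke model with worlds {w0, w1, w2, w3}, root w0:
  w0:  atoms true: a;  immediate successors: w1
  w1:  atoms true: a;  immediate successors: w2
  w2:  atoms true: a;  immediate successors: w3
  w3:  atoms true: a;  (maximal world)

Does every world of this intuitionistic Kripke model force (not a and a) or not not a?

w0 forces (not a and a) or not not a via the disjunct not not a.
Since the root w0 forces (not a and a) or not not a and forcing is persistent (monotone upward), every world forces it.

Yes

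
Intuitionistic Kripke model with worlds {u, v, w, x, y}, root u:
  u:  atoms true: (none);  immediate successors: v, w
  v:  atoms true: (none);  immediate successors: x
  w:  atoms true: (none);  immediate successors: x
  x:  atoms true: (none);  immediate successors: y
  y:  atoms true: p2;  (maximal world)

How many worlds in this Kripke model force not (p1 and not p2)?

u: forces it.
v: forces it.
w: forces it.
x: forces it.
y: forces it.
Worlds forcing the formula: {u, v, w, x, y}.

5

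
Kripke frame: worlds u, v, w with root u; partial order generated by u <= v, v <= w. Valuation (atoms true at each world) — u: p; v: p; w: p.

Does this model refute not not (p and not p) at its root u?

u does not force not not (p and not p) since u is accessible from u and u forces not (p and not p).
u forces not (p and not p): no world accessible from u forces p and not p.
So the root u does not force not not (p and not p); the model is a countermodel.

Yes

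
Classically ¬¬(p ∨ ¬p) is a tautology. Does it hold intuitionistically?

This is the double negation of excluded middle, which is intuitionistically derivable.
Assuming ¬(p ∨ ¬p): from p we'd get p ∨ ¬p, so ¬p; but then p ∨ ¬p again — contradiction. Hence ¬¬(p ∨ ¬p).

Yes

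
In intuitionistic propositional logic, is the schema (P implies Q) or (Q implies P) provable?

No

This is the Gödel–Dummett linearity axiom, which is not intuitionistically valid.
A Kripke countermodel: worlds 0, 1, 2; order generated by 0 <= 1, 0 <= 2; atoms true at each world — 0:{}; 1:{P}; 2:{Q}.
0 does not force (P implies Q) or (Q implies P): neither disjunct is forced at 0.
0 does not force P implies Q: at the accessible world 1, 1 forces P but 1 does not force Q.
1 lacks atom Q, so 1 does not force Q.
So the root 0 does not force the formula.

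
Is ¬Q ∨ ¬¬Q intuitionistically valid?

No

This is the weak law of excluded middle, which is not intuitionistically valid.
A Kripke countermodel: worlds s0, s1, s2; order generated by s0 ≤ s1, s0 ≤ s2; atoms true at each world — s0:{}; s1:{Q}; s2:{}.
s0 ⊮ ¬Q ∨ ¬¬Q: neither disjunct is forced at s0.
s0 ⊮ ¬Q since s1 is accessible from s0 and s1 ⊩ Q.
So the root s0 does not force the formula.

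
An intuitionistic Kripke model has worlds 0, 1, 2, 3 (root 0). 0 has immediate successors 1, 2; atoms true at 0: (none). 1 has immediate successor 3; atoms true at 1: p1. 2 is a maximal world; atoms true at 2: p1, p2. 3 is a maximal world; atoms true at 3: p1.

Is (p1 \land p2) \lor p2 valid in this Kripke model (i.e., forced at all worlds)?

No

Not every world: 0 \nVdash (p1 \land p2) \lor p2.
0 \nVdash (p1 \land p2) \lor p2: neither disjunct is forced at 0.
0 \nVdash p1 \land p2 since 0 fails p1.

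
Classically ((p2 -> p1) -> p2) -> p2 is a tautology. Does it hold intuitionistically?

This is Peirce's law, which is not intuitionistically valid.
A Kripke countermodel: worlds 0, 1; order generated by 0 <= 1; atoms true at each world — 0:{}; 1:{p2}.
0 ||-/- ((p2 -> p1) -> p2) -> p2: already at 0 itself, 0 ||- (p2 -> p1) -> p2 but 0 ||-/- p2.
0 lacks atom p2, so 0 ||-/- p2.
So the root 0 does not force the formula.

No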